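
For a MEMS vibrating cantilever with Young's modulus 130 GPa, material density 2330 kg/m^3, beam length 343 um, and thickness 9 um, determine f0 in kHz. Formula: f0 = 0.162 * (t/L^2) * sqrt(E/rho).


Step 1: Convert units to SI.
t_SI = 9e-6 m, L_SI = 343e-6 m
Step 2: Calculate sqrt(E/rho).
sqrt(130e9 / 2330) = 7469.54 m/s
Step 3: Compute f0.
f0 = 0.162 * 9e-6 / (343e-6)^2 * 7469.54 = 92568.5 Hz = 92.57 kHz


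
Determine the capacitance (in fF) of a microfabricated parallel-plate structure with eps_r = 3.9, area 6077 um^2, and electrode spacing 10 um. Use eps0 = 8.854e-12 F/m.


Step 1: Convert area to m^2: A = 6077e-12 m^2
Step 2: Convert gap to m: d = 10e-6 m
Step 3: C = eps0 * eps_r * A / d
C = 8.854e-12 * 3.9 * 6077e-12 / 10e-6
Step 4: Convert to fF (multiply by 1e15).
C = 20.98 fF


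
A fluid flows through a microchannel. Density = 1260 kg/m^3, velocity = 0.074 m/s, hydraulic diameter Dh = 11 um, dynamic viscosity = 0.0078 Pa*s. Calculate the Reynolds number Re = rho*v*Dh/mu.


Step 1: Convert Dh to meters: Dh = 11e-6 m
Step 2: Re = rho * v * Dh / mu
Re = 1260 * 0.074 * 11e-6 / 0.0078
Re = 0.131


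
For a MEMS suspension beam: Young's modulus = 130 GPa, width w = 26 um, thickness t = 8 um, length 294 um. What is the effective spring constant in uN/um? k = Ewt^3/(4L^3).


Step 1: Convert E to consistent units (1 GPa = 1000 uN/um^2).
E = 130 GPa = 130000 uN/um^2
Step 2: Compute t^3 = 8^3 = 512
Step 3: Compute L^3 = 294^3 = 25412184
Step 4: k = 130000 * 26 * 512 / (4 * 25412184)
k = 17.0249 uN/um


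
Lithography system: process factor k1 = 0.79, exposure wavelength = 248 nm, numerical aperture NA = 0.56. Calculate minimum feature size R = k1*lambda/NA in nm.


Step 1: Identify values: k1 = 0.79, lambda = 248 nm, NA = 0.56
Step 2: R = k1 * lambda / NA
R = 0.79 * 248 / 0.56
R = 349.9 nm


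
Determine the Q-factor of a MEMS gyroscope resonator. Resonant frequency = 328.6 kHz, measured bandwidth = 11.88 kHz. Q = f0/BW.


Step 1: Q = f0 / bandwidth
Step 2: Q = 328.6 / 11.88
Q = 27.7


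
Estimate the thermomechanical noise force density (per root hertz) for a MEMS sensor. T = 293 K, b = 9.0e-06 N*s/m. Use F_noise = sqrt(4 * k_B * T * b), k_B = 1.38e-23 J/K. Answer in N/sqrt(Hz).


Step 1: Compute 4 * k_B * T * b
= 4 * 1.38e-23 * 293 * 9.0e-06
= 1.4556e-25 N^2/Hz
Step 2: F_noise = sqrt(1.4556e-25)
F_noise = 3.82e-13 N/sqrt(Hz)


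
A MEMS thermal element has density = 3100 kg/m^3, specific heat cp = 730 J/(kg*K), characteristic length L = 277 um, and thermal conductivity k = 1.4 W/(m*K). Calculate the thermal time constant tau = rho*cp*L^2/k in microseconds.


Step 1: Convert L to m: L = 277e-6 m
Step 2: L^2 = (277e-6)^2 = 7.6729e-08 m^2
Step 3: tau = 3100 * 730 * 7.6729e-08 / 1.4 = 1.2402694786e-01 s
Step 4: Convert to microseconds (multiply by 1e6).
tau = 124026.948 us


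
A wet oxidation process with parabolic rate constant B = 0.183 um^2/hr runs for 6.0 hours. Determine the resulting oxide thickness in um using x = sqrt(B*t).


Step 1: Compute B*t = 0.183 * 6.0 = 1.098
Step 2: x = sqrt(1.098)
x = 1.048 um


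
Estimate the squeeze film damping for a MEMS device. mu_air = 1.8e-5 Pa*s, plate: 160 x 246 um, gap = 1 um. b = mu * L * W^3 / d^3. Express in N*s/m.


Step 1: Convert to SI.
L = 160e-6 m, W = 246e-6 m, d = 1e-6 m
Step 2: W^3 = (246e-6)^3 = 1.49e-11 m^3
Step 3: d^3 = (1e-6)^3 = 1.00e-18 m^3
Step 4: b = 1.8e-5 * 160e-6 * 1.49e-11 / 1.00e-18
b = 4.29e-02 N*s/m


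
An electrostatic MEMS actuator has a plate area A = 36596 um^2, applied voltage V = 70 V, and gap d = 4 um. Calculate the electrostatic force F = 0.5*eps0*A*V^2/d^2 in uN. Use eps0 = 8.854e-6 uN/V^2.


Step 1: Identify parameters.
eps0 = 8.854e-6 uN/V^2, A = 36596 um^2, V = 70 V, d = 4 um
Step 2: Compute V^2 = 70^2 = 4900
Step 3: Compute d^2 = 4^2 = 16
Step 4: F = 0.5 * 8.854e-6 * 36596 * 4900 / 16
F = 49.616 uN


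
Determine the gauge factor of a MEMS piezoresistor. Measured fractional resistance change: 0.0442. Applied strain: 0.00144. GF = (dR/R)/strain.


Step 1: Identify values.
dR/R = 0.0442, strain = 0.00144
Step 2: GF = (dR/R) / strain = 0.0442 / 0.00144
GF = 30.7


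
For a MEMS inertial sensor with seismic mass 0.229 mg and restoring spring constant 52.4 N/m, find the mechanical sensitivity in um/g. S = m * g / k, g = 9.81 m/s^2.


Step 1: Convert mass: m = 0.229 mg = 2.29e-07 kg
Step 2: S = m * g / k = 2.29e-07 * 9.81 / 52.4
Step 3: S = 4.29e-08 m/g
Step 4: Convert to um/g: S = 0.043 um/g


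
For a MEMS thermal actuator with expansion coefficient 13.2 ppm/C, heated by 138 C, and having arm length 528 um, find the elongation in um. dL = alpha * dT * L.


Step 1: Convert CTE: alpha = 13.2 ppm/C = 13.2e-6 /C
Step 2: dL = 13.2e-6 * 138 * 528
dL = 0.9618 um


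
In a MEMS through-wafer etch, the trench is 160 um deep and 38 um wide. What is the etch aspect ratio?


Step 1: AR = depth / width
Step 2: AR = 160 / 38
AR = 4.2


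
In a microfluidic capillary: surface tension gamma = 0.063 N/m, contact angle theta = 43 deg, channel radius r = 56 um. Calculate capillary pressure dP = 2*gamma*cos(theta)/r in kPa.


Step 1: cos(43 deg) = 0.7314
Step 2: Convert r to m: r = 56e-6 m
Step 3: dP = 2 * 0.063 * 0.7314 / 56e-6 = 1645.7 Pa
Step 4: Convert Pa to kPa (divide by 1000).
dP = 1.65 kPa


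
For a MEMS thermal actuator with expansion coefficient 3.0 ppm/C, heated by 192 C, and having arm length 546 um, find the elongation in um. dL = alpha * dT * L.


Step 1: Convert CTE: alpha = 3.0 ppm/C = 3.0e-6 /C
Step 2: dL = 3.0e-6 * 192 * 546
dL = 0.3145 um


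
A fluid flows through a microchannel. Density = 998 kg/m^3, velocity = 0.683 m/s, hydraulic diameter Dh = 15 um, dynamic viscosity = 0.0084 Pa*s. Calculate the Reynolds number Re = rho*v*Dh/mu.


Step 1: Convert Dh to meters: Dh = 15e-6 m
Step 2: Re = rho * v * Dh / mu
Re = 998 * 0.683 * 15e-6 / 0.0084
Re = 1.217


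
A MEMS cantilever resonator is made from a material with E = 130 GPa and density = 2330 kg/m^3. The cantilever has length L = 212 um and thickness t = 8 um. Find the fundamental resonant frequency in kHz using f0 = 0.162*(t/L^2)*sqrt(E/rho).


Step 1: Convert units to SI.
t_SI = 8e-6 m, L_SI = 212e-6 m
Step 2: Calculate sqrt(E/rho).
sqrt(130e9 / 2330) = 7469.54 m/s
Step 3: Compute f0.
f0 = 0.162 * 8e-6 / (212e-6)^2 * 7469.54 = 215390.8 Hz = 215.39 kHz


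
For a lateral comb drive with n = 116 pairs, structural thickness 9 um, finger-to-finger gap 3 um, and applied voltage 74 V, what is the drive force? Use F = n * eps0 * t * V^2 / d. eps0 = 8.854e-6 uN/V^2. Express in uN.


Step 1: Parameters: n=116, eps0=8.854e-6 uN/V^2, t=9 um, V=74 V, d=3 um
Step 2: V^2 = 5476
Step 3: F = 116 * 8.854e-6 * 9 * 5476 / 3
F = 16.873 uN


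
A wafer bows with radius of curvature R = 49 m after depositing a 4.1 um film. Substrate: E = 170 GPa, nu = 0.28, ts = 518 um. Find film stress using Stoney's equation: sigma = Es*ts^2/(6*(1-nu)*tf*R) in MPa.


Step 1: Compute numerator: Es * ts^2 = 170 * 518^2 = 45615080 (GPa*um^2)
Step 2: Compute denominator (R in um): 6*(1-nu)*tf*R = 6*0.72*4.1*49e6 = 867888000.0 (um^2)
Step 3: sigma (GPa) = 45615080 / 867888000.0 = 5.2559e-02 GPa
Step 4: Convert to MPa (x1000): sigma = 52.6 MPa


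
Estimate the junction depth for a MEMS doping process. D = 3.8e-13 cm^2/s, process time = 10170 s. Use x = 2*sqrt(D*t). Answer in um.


Step 1: Compute D*t = 3.8e-13 * 10170 = 3.8646e-09 cm^2
Step 2: sqrt(D*t) = 6.21659e-05 cm
Step 3: x = 2 * 6.21659e-05 cm = 1.243318e-04 cm
Step 4: Convert to um (1 cm = 1e4 um): x = 1.243 um


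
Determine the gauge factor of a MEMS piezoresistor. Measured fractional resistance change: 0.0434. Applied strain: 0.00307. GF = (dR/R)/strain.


Step 1: Identify values.
dR/R = 0.0434, strain = 0.00307
Step 2: GF = (dR/R) / strain = 0.0434 / 0.00307
GF = 14.1


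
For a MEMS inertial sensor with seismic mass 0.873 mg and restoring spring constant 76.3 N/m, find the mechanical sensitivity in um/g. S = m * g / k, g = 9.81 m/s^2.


Step 1: Convert mass: m = 0.873 mg = 8.73e-07 kg
Step 2: S = m * g / k = 8.73e-07 * 9.81 / 76.3
Step 3: S = 1.12e-07 m/g
Step 4: Convert to um/g: S = 0.112 um/g


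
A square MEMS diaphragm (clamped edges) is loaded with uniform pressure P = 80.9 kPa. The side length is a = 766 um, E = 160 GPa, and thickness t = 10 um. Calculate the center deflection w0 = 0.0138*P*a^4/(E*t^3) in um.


Step 1: Convert pressure to compatible units (E is in GPa, so P in GPa).
P = 80.9 kPa = 80.9e-6 GPa
Step 2: Compute numerator: 0.0138 * P * a^4.
a^4 = 766^4 = 344282603536
numerator = 0.0138 * 80.9e-6 * 344282603536 = 3.84364e+05
Step 3: Compute denominator: E * t^3 = 160 * 10^3 = 160000
Step 4: w0 = numerator / denominator = 3.84364e+05 / 160000 = 2.4023 um


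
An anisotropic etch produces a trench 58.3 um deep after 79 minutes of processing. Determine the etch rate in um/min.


Step 1: Etch rate = depth / time
Step 2: rate = 58.3 / 79
rate = 0.738 um/min


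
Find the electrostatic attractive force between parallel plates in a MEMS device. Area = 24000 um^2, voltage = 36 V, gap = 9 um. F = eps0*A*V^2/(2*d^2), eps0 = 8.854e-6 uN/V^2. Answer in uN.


Step 1: Identify parameters.
eps0 = 8.854e-6 uN/V^2, A = 24000 um^2, V = 36 V, d = 9 um
Step 2: Compute V^2 = 36^2 = 1296
Step 3: Compute d^2 = 9^2 = 81
Step 4: F = 0.5 * 8.854e-6 * 24000 * 1296 / 81
F = 1.7 uN


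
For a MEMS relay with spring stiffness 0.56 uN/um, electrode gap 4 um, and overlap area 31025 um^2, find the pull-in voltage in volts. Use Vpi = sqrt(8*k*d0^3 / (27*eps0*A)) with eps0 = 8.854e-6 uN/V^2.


Step 1: Compute numerator: 8 * k * d0^3 = 8 * 0.56 * 4^3 = 286.72
Step 2: Compute denominator: 27 * eps0 * A = 27 * 8.854e-6 * 31025 = 7.416774
Step 3: Vpi = sqrt(286.72 / 7.416774)
Vpi = 6.22 V


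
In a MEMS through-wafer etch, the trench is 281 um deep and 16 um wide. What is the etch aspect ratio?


Step 1: AR = depth / width
Step 2: AR = 281 / 16
AR = 17.6


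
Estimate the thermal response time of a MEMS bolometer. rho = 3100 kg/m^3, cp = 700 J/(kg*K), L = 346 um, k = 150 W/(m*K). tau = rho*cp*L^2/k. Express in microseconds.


Step 1: Convert L to m: L = 346e-6 m
Step 2: L^2 = (346e-6)^2 = 1.19716e-07 m^2
Step 3: tau = 3100 * 700 * 1.19716e-07 / 150 = 1.73189147e-03 s
Step 4: Convert to microseconds (multiply by 1e6).
tau = 1731.891 us


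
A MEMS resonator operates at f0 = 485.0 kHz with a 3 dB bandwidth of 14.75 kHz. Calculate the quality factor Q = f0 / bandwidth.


Step 1: Q = f0 / bandwidth
Step 2: Q = 485.0 / 14.75
Q = 32.9


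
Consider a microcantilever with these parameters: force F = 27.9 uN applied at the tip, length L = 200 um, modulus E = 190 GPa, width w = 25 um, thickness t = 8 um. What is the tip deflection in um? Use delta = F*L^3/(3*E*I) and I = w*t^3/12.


Step 1: Calculate the second moment of area.
I = w * t^3 / 12 = 25 * 8^3 / 12 = 1066.6667 um^4
Step 2: Convert E to consistent units (1 GPa = 1000 uN/um^2).
E = 190 GPa = 190000 uN/um^2
Step 3: Calculate tip deflection.
delta = F * L^3 / (3 * E * I)
delta = 27.9 * 200^3 / (3 * 190000 * 1066.6667)
delta = 0.3671 um


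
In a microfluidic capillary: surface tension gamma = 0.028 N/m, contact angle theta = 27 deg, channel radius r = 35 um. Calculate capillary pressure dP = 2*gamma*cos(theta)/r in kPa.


Step 1: cos(27 deg) = 0.891
Step 2: Convert r to m: r = 35e-6 m
Step 3: dP = 2 * 0.028 * 0.891 / 35e-6 = 1425.6 Pa
Step 4: Convert Pa to kPa (divide by 1000).
dP = 1.43 kPa


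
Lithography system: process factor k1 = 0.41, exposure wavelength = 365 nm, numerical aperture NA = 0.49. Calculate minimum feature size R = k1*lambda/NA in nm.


Step 1: Identify values: k1 = 0.41, lambda = 365 nm, NA = 0.49
Step 2: R = k1 * lambda / NA
R = 0.41 * 365 / 0.49
R = 305.4 nm


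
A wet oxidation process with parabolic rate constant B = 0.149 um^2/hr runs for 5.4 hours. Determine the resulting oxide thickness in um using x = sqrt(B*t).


Step 1: Compute B*t = 0.149 * 5.4 = 0.8046
Step 2: x = sqrt(0.8046)
x = 0.897 um


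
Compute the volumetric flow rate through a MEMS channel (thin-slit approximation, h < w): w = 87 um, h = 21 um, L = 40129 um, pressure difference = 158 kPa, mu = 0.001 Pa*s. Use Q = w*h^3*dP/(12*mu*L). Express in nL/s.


Step 1: Convert all dimensions to SI (meters).
w = 87e-6 m, h = 21e-6 m, L = 40129e-6 m, dP = 158e3 Pa
Step 2: Q = w * h^3 * dP / (12 * mu * L)
Q = 87e-6 * (21e-6)^3 * 158e3 / (12 * 0.001 * 40129e-6) = 2.6435933e-10 m^3/s
Step 3: Convert Q from m^3/s to nL/s (1 m^3 = 1e12 nL, so multiply by 1e12).
Q = 264.359 nL/s


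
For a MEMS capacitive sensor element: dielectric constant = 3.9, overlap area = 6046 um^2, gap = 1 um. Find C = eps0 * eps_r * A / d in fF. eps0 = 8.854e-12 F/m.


Step 1: Convert area to m^2: A = 6046e-12 m^2
Step 2: Convert gap to m: d = 1e-6 m
Step 3: C = eps0 * eps_r * A / d
C = 8.854e-12 * 3.9 * 6046e-12 / 1e-6
Step 4: Convert to fF (multiply by 1e15).
C = 208.77 fF


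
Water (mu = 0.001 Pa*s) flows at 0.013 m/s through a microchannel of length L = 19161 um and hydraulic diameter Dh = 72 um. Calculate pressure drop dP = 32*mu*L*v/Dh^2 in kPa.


Step 1: Convert to SI: L = 19161e-6 m, Dh = 72e-6 m
Step 2: dP = 32 * 0.001 * 19161e-6 * 0.013 / (72e-6)^2
Step 3: dP = 1537.61 Pa
Step 4: Convert to kPa: dP = 1.54 kPa


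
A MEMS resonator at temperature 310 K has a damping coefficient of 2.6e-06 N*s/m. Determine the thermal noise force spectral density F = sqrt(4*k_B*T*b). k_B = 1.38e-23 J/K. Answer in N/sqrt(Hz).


Step 1: Compute 4 * k_B * T * b
= 4 * 1.38e-23 * 310 * 2.6e-06
= 4.4491e-26 N^2/Hz
Step 2: F_noise = sqrt(4.4491e-26)
F_noise = 2.11e-13 N/sqrt(Hz)


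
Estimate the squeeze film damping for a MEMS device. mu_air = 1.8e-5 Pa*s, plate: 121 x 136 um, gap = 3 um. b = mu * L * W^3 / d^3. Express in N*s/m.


Step 1: Convert to SI.
L = 121e-6 m, W = 136e-6 m, d = 3e-6 m
Step 2: W^3 = (136e-6)^3 = 2.52e-12 m^3
Step 3: d^3 = (3e-6)^3 = 2.70e-17 m^3
Step 4: b = 1.8e-5 * 121e-6 * 2.52e-12 / 2.70e-17
b = 2.03e-04 N*s/m


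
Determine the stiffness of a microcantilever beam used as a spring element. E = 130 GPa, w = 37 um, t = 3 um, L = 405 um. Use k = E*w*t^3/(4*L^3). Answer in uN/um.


Step 1: Convert E to consistent units (1 GPa = 1000 uN/um^2).
E = 130 GPa = 130000 uN/um^2
Step 2: Compute t^3 = 3^3 = 27
Step 3: Compute L^3 = 405^3 = 66430125
Step 4: k = 130000 * 37 * 27 / (4 * 66430125)
k = 0.4887 uN/um


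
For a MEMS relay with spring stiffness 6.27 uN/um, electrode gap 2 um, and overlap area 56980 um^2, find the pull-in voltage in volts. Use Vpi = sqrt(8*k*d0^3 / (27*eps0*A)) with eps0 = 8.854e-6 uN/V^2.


Step 1: Compute numerator: 8 * k * d0^3 = 8 * 6.27 * 2^3 = 401.28
Step 2: Compute denominator: 27 * eps0 * A = 27 * 8.854e-6 * 56980 = 13.621525
Step 3: Vpi = sqrt(401.28 / 13.621525)
Vpi = 5.43 V


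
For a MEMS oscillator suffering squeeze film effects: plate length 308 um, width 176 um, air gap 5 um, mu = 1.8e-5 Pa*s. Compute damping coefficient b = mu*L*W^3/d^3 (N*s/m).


Step 1: Convert to SI.
L = 308e-6 m, W = 176e-6 m, d = 5e-6 m
Step 2: W^3 = (176e-6)^3 = 5.45e-12 m^3
Step 3: d^3 = (5e-6)^3 = 1.25e-16 m^3
Step 4: b = 1.8e-5 * 308e-6 * 5.45e-12 / 1.25e-16
b = 2.42e-04 N*s/m


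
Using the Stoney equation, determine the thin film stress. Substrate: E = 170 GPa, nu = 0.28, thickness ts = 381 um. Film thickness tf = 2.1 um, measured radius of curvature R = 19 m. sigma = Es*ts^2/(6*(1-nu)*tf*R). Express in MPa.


Step 1: Compute numerator: Es * ts^2 = 170 * 381^2 = 24677370 (GPa*um^2)
Step 2: Compute denominator (R in um): 6*(1-nu)*tf*R = 6*0.72*2.1*19e6 = 172368000.0 (um^2)
Step 3: sigma (GPa) = 24677370 / 172368000.0 = 1.43167e-01 GPa
Step 4: Convert to MPa (x1000): sigma = 143.2 MPa


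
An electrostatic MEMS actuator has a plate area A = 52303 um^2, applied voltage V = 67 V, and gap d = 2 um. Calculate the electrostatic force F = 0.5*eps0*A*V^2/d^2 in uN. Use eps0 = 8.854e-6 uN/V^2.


Step 1: Identify parameters.
eps0 = 8.854e-6 uN/V^2, A = 52303 um^2, V = 67 V, d = 2 um
Step 2: Compute V^2 = 67^2 = 4489
Step 3: Compute d^2 = 2^2 = 4
Step 4: F = 0.5 * 8.854e-6 * 52303 * 4489 / 4
F = 259.852 uN


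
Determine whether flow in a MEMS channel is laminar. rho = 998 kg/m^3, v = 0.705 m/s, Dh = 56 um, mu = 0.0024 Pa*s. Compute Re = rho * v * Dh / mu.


Step 1: Convert Dh to meters: Dh = 56e-6 m
Step 2: Re = rho * v * Dh / mu
Re = 998 * 0.705 * 56e-6 / 0.0024
Re = 16.417
Since Re = 16.417 is below ~2300, the flow is laminar.


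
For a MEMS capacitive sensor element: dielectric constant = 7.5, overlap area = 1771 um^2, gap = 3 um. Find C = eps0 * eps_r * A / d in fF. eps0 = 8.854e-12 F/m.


Step 1: Convert area to m^2: A = 1771e-12 m^2
Step 2: Convert gap to m: d = 3e-6 m
Step 3: C = eps0 * eps_r * A / d
C = 8.854e-12 * 7.5 * 1771e-12 / 3e-6
Step 4: Convert to fF (multiply by 1e15).
C = 39.2 fF


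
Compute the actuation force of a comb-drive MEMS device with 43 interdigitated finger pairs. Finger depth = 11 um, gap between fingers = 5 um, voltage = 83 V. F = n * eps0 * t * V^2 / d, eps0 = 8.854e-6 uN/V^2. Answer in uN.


Step 1: Parameters: n=43, eps0=8.854e-6 uN/V^2, t=11 um, V=83 V, d=5 um
Step 2: V^2 = 6889
Step 3: F = 43 * 8.854e-6 * 11 * 6889 / 5
F = 5.77 uN


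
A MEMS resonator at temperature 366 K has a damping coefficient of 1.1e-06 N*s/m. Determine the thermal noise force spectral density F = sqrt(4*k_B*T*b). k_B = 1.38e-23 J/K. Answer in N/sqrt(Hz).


Step 1: Compute 4 * k_B * T * b
= 4 * 1.38e-23 * 366 * 1.1e-06
= 2.2224e-26 N^2/Hz
Step 2: F_noise = sqrt(2.2224e-26)
F_noise = 1.49e-13 N/sqrt(Hz)


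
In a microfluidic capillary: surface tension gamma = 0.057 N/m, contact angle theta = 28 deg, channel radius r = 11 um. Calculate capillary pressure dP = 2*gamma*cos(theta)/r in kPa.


Step 1: cos(28 deg) = 0.8829
Step 2: Convert r to m: r = 11e-6 m
Step 3: dP = 2 * 0.057 * 0.8829 / 11e-6 = 9150.1 Pa
Step 4: Convert Pa to kPa (divide by 1000).
dP = 9.15 kPa


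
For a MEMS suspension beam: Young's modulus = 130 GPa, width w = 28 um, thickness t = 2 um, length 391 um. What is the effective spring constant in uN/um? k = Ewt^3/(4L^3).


Step 1: Convert E to consistent units (1 GPa = 1000 uN/um^2).
E = 130 GPa = 130000 uN/um^2
Step 2: Compute t^3 = 2^3 = 8
Step 3: Compute L^3 = 391^3 = 59776471
Step 4: k = 130000 * 28 * 8 / (4 * 59776471)
k = 0.1218 uN/um


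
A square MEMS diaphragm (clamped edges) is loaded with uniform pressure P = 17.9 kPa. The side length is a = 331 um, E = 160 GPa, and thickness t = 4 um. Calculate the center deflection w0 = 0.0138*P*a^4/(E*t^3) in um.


Step 1: Convert pressure to compatible units (E is in GPa, so P in GPa).
P = 17.9 kPa = 17.9e-6 GPa
Step 2: Compute numerator: 0.0138 * P * a^4.
a^4 = 331^4 = 12003612721
numerator = 0.0138 * 17.9e-6 * 12003612721 = 2.96513e+03
Step 3: Compute denominator: E * t^3 = 160 * 4^3 = 10240
Step 4: w0 = numerator / denominator = 2.96513e+03 / 10240 = 0.2896 um


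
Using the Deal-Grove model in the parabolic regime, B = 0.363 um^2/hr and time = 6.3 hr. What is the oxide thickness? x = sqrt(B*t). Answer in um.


Step 1: Compute B*t = 0.363 * 6.3 = 2.2869
Step 2: x = sqrt(2.2869)
x = 1.512 um


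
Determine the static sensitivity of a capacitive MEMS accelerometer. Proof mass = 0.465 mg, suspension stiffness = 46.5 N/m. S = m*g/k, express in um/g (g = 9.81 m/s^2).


Step 1: Convert mass: m = 0.465 mg = 4.65e-07 kg
Step 2: S = m * g / k = 4.65e-07 * 9.81 / 46.5
Step 3: S = 9.81e-08 m/g
Step 4: Convert to um/g: S = 0.098 um/g


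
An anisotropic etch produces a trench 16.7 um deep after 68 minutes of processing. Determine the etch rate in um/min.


Step 1: Etch rate = depth / time
Step 2: rate = 16.7 / 68
rate = 0.246 um/min


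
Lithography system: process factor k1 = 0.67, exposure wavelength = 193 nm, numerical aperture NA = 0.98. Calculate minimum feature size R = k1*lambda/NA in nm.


Step 1: Identify values: k1 = 0.67, lambda = 193 nm, NA = 0.98
Step 2: R = k1 * lambda / NA
R = 0.67 * 193 / 0.98
R = 131.9 nm


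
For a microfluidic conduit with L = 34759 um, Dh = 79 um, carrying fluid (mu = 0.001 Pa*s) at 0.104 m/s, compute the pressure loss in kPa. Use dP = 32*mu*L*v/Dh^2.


Step 1: Convert to SI: L = 34759e-6 m, Dh = 79e-6 m
Step 2: dP = 32 * 0.001 * 34759e-6 * 0.104 / (79e-6)^2
Step 3: dP = 18535.16 Pa
Step 4: Convert to kPa: dP = 18.54 kPa


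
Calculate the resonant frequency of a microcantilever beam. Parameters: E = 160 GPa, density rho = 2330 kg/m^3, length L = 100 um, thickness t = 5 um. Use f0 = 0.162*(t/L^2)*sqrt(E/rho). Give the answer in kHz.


Step 1: Convert units to SI.
t_SI = 5e-6 m, L_SI = 100e-6 m
Step 2: Calculate sqrt(E/rho).
sqrt(160e9 / 2330) = 8286.71 m/s
Step 3: Compute f0.
f0 = 0.162 * 5e-6 / (100e-6)^2 * 8286.71 = 671223.5 Hz = 671.22 kHz


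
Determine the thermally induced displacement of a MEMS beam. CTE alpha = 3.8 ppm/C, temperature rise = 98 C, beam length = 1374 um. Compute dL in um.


Step 1: Convert CTE: alpha = 3.8 ppm/C = 3.8e-6 /C
Step 2: dL = 3.8e-6 * 98 * 1374
dL = 0.5117 um


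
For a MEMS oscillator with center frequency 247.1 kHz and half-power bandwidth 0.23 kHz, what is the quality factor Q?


Step 1: Q = f0 / bandwidth
Step 2: Q = 247.1 / 0.23
Q = 1074.3


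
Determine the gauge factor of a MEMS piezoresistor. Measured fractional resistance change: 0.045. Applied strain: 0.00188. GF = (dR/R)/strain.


Step 1: Identify values.
dR/R = 0.045, strain = 0.00188
Step 2: GF = (dR/R) / strain = 0.045 / 0.00188
GF = 23.9


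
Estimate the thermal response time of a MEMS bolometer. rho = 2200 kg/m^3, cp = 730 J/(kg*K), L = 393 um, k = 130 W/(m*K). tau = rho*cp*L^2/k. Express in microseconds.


Step 1: Convert L to m: L = 393e-6 m
Step 2: L^2 = (393e-6)^2 = 1.54449e-07 m^2
Step 3: tau = 2200 * 730 * 1.54449e-07 / 130 = 1.90803918e-03 s
Step 4: Convert to microseconds (multiply by 1e6).
tau = 1908.039 us


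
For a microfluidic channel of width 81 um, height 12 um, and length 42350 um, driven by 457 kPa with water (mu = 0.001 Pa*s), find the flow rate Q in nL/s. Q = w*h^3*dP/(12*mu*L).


Step 1: Convert all dimensions to SI (meters).
w = 81e-6 m, h = 12e-6 m, L = 42350e-6 m, dP = 457e3 Pa
Step 2: Q = w * h^3 * dP / (12 * mu * L)
Q = 81e-6 * (12e-6)^3 * 457e3 / (12 * 0.001 * 42350e-6) = 1.2586654e-10 m^3/s
Step 3: Convert Q from m^3/s to nL/s (1 m^3 = 1e12 nL, so multiply by 1e12).
Q = 125.867 nL/s


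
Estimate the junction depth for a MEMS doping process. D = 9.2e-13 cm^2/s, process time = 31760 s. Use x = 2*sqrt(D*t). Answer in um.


Step 1: Compute D*t = 9.2e-13 * 31760 = 2.92192e-08 cm^2
Step 2: sqrt(D*t) = 1.70936e-04 cm
Step 3: x = 2 * 1.70936e-04 cm = 3.41872e-04 cm
Step 4: Convert to um (1 cm = 1e4 um): x = 3.419 um


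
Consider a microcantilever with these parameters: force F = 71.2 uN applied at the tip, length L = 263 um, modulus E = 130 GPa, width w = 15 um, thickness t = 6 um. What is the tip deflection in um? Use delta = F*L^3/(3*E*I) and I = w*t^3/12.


Step 1: Calculate the second moment of area.
I = w * t^3 / 12 = 15 * 6^3 / 12 = 270.0 um^4
Step 2: Convert E to consistent units (1 GPa = 1000 uN/um^2).
E = 130 GPa = 130000 uN/um^2
Step 3: Calculate tip deflection.
delta = F * L^3 / (3 * E * I)
delta = 71.2 * 263^3 / (3 * 130000 * 270.0)
delta = 12.3004 um


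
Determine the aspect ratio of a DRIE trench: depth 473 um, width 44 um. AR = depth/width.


Step 1: AR = depth / width
Step 2: AR = 473 / 44
AR = 10.8


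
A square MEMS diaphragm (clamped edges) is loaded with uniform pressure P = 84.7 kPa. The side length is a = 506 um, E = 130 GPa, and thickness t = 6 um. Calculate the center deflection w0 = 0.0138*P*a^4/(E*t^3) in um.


Step 1: Convert pressure to compatible units (E is in GPa, so P in GPa).
P = 84.7 kPa = 84.7e-6 GPa
Step 2: Compute numerator: 0.0138 * P * a^4.
a^4 = 506^4 = 65554433296
numerator = 0.0138 * 84.7e-6 * 65554433296 = 7.662395e+04
Step 3: Compute denominator: E * t^3 = 130 * 6^3 = 28080
Step 4: w0 = numerator / denominator = 7.662395e+04 / 28080 = 2.7288 um


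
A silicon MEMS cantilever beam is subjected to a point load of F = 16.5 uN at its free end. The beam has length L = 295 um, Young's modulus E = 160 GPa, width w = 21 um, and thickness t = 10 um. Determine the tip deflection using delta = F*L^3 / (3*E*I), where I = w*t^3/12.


Step 1: Calculate the second moment of area.
I = w * t^3 / 12 = 21 * 10^3 / 12 = 1750.0 um^4
Step 2: Convert E to consistent units (1 GPa = 1000 uN/um^2).
E = 160 GPa = 160000 uN/um^2
Step 3: Calculate tip deflection.
delta = F * L^3 / (3 * E * I)
delta = 16.5 * 295^3 / (3 * 160000 * 1750.0)
delta = 0.5043 um


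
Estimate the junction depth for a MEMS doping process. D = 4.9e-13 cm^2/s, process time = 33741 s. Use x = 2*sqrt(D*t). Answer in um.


Step 1: Compute D*t = 4.9e-13 * 33741 = 1.653309e-08 cm^2
Step 2: sqrt(D*t) = 1.28581e-04 cm
Step 3: x = 2 * 1.28581e-04 cm = 2.57162e-04 cm
Step 4: Convert to um (1 cm = 1e4 um): x = 2.572 um


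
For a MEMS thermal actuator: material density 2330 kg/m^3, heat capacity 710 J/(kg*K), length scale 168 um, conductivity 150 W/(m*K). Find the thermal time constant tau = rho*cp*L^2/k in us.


Step 1: Convert L to m: L = 168e-6 m
Step 2: L^2 = (168e-6)^2 = 2.8224e-08 m^2
Step 3: tau = 2330 * 710 * 2.8224e-08 / 150 = 3.1127309e-04 s
Step 4: Convert to microseconds (multiply by 1e6).
tau = 311.273 us


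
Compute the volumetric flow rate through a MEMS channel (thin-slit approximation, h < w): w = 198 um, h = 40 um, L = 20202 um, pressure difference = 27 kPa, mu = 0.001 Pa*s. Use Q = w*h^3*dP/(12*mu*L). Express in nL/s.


Step 1: Convert all dimensions to SI (meters).
w = 198e-6 m, h = 40e-6 m, L = 20202e-6 m, dP = 27e3 Pa
Step 2: Q = w * h^3 * dP / (12 * mu * L)
Q = 198e-6 * (40e-6)^3 * 27e3 / (12 * 0.001 * 20202e-6) = 1.41134541e-09 m^3/s
Step 3: Convert Q from m^3/s to nL/s (1 m^3 = 1e12 nL, so multiply by 1e12).
Q = 1411.345 nL/s


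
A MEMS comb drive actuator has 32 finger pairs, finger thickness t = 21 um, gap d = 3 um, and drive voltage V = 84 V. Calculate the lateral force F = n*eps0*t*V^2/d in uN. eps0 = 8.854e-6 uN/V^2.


Step 1: Parameters: n=32, eps0=8.854e-6 uN/V^2, t=21 um, V=84 V, d=3 um
Step 2: V^2 = 7056
Step 3: F = 32 * 8.854e-6 * 21 * 7056 / 3
F = 13.994 uN


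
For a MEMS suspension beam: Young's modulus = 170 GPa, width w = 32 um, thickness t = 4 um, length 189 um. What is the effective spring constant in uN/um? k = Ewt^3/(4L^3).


Step 1: Convert E to consistent units (1 GPa = 1000 uN/um^2).
E = 170 GPa = 170000 uN/um^2
Step 2: Compute t^3 = 4^3 = 64
Step 3: Compute L^3 = 189^3 = 6751269
Step 4: k = 170000 * 32 * 64 / (4 * 6751269)
k = 12.8924 uN/um


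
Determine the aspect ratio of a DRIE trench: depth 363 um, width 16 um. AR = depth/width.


Step 1: AR = depth / width
Step 2: AR = 363 / 16
AR = 22.7


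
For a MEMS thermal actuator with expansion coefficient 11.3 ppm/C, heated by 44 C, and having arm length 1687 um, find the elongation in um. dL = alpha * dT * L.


Step 1: Convert CTE: alpha = 11.3 ppm/C = 11.3e-6 /C
Step 2: dL = 11.3e-6 * 44 * 1687
dL = 0.8388 um


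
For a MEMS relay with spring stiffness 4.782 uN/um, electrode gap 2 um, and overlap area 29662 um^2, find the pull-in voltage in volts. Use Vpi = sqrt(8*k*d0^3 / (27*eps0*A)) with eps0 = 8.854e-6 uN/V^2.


Step 1: Compute numerator: 8 * k * d0^3 = 8 * 4.782 * 2^3 = 306.048
Step 2: Compute denominator: 27 * eps0 * A = 27 * 8.854e-6 * 29662 = 7.090938
Step 3: Vpi = sqrt(306.048 / 7.090938)
Vpi = 6.57 V


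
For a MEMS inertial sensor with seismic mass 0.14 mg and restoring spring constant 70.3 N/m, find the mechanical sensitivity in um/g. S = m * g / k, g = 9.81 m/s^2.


Step 1: Convert mass: m = 0.14 mg = 1.40e-07 kg
Step 2: S = m * g / k = 1.40e-07 * 9.81 / 70.3
Step 3: S = 1.95e-08 m/g
Step 4: Convert to um/g: S = 0.02 um/g


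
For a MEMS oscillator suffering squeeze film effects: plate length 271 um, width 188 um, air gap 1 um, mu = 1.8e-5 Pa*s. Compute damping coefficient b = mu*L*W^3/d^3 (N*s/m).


Step 1: Convert to SI.
L = 271e-6 m, W = 188e-6 m, d = 1e-6 m
Step 2: W^3 = (188e-6)^3 = 6.64e-12 m^3
Step 3: d^3 = (1e-6)^3 = 1.00e-18 m^3
Step 4: b = 1.8e-5 * 271e-6 * 6.64e-12 / 1.00e-18
b = 3.24e-02 N*s/m


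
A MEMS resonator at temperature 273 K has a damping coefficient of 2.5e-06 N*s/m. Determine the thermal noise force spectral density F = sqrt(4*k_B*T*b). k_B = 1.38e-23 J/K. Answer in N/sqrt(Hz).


Step 1: Compute 4 * k_B * T * b
= 4 * 1.38e-23 * 273 * 2.5e-06
= 3.7674e-26 N^2/Hz
Step 2: F_noise = sqrt(3.7674e-26)
F_noise = 1.94e-13 N/sqrt(Hz)


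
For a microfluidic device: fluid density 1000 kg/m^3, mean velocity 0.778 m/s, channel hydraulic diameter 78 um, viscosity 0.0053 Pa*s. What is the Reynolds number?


Step 1: Convert Dh to meters: Dh = 78e-6 m
Step 2: Re = rho * v * Dh / mu
Re = 1000 * 0.778 * 78e-6 / 0.0053
Re = 11.45


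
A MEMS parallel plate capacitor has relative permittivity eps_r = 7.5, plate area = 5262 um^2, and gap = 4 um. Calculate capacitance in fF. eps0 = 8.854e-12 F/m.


Step 1: Convert area to m^2: A = 5262e-12 m^2
Step 2: Convert gap to m: d = 4e-6 m
Step 3: C = eps0 * eps_r * A / d
C = 8.854e-12 * 7.5 * 5262e-12 / 4e-6
Step 4: Convert to fF (multiply by 1e15).
C = 87.36 fF


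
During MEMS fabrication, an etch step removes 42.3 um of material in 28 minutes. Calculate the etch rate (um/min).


Step 1: Etch rate = depth / time
Step 2: rate = 42.3 / 28
rate = 1.511 um/min


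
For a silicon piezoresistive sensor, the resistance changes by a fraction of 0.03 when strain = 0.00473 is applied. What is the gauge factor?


Step 1: Identify values.
dR/R = 0.03, strain = 0.00473
Step 2: GF = (dR/R) / strain = 0.03 / 0.00473
GF = 6.3


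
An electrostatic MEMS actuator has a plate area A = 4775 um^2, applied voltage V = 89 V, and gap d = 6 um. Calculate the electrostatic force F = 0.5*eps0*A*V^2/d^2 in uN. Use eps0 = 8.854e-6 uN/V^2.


Step 1: Identify parameters.
eps0 = 8.854e-6 uN/V^2, A = 4775 um^2, V = 89 V, d = 6 um
Step 2: Compute V^2 = 89^2 = 7921
Step 3: Compute d^2 = 6^2 = 36
Step 4: F = 0.5 * 8.854e-6 * 4775 * 7921 / 36
F = 4.651 uN


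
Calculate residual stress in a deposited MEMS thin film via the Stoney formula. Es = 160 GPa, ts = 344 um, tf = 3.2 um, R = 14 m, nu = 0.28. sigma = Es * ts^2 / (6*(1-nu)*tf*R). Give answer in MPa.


Step 1: Compute numerator: Es * ts^2 = 160 * 344^2 = 18933760 (GPa*um^2)
Step 2: Compute denominator (R in um): 6*(1-nu)*tf*R = 6*0.72*3.2*14e6 = 193536000.0 (um^2)
Step 3: sigma (GPa) = 18933760 / 193536000.0 = 9.7831e-02 GPa
Step 4: Convert to MPa (x1000): sigma = 97.8 MPa


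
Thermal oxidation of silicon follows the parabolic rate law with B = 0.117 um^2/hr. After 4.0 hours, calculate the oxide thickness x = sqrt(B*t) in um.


Step 1: Compute B*t = 0.117 * 4.0 = 0.468
Step 2: x = sqrt(0.468)
x = 0.684 um


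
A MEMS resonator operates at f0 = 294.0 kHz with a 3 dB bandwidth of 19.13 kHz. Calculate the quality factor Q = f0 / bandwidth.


Step 1: Q = f0 / bandwidth
Step 2: Q = 294.0 / 19.13
Q = 15.4


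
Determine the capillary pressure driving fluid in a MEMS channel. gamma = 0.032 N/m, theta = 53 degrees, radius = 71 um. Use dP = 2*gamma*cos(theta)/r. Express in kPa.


Step 1: cos(53 deg) = 0.6018
Step 2: Convert r to m: r = 71e-6 m
Step 3: dP = 2 * 0.032 * 0.6018 / 71e-6 = 542.5 Pa
Step 4: Convert Pa to kPa (divide by 1000).
dP = 0.54 kPa


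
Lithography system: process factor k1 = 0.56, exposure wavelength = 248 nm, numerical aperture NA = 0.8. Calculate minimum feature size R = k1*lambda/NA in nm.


Step 1: Identify values: k1 = 0.56, lambda = 248 nm, NA = 0.8
Step 2: R = k1 * lambda / NA
R = 0.56 * 248 / 0.8
R = 173.6 nm


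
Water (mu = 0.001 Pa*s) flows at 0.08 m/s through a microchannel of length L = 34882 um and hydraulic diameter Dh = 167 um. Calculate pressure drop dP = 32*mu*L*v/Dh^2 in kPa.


Step 1: Convert to SI: L = 34882e-6 m, Dh = 167e-6 m
Step 2: dP = 32 * 0.001 * 34882e-6 * 0.08 / (167e-6)^2
Step 3: dP = 3201.90 Pa
Step 4: Convert to kPa: dP = 3.2 kPa


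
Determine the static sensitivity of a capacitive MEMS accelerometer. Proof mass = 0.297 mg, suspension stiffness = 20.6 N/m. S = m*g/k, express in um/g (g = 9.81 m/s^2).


Step 1: Convert mass: m = 0.297 mg = 2.97e-07 kg
Step 2: S = m * g / k = 2.97e-07 * 9.81 / 20.6
Step 3: S = 1.41e-07 m/g
Step 4: Convert to um/g: S = 0.141 um/g


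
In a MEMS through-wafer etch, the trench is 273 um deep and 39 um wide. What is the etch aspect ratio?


Step 1: AR = depth / width
Step 2: AR = 273 / 39
AR = 7.0


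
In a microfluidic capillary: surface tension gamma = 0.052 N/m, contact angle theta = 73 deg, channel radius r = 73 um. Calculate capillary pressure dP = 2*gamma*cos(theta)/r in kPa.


Step 1: cos(73 deg) = 0.2924
Step 2: Convert r to m: r = 73e-6 m
Step 3: dP = 2 * 0.052 * 0.2924 / 73e-6 = 416.6 Pa
Step 4: Convert Pa to kPa (divide by 1000).
dP = 0.42 kPa


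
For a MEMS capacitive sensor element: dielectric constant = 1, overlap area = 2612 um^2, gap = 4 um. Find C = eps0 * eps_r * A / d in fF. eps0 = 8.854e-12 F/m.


Step 1: Convert area to m^2: A = 2612e-12 m^2
Step 2: Convert gap to m: d = 4e-6 m
Step 3: C = eps0 * eps_r * A / d
C = 8.854e-12 * 1 * 2612e-12 / 4e-6
Step 4: Convert to fF (multiply by 1e15).
C = 5.78 fF


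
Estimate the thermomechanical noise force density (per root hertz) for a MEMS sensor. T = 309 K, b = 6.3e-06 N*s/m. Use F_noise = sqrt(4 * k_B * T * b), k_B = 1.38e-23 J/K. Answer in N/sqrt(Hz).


Step 1: Compute 4 * k_B * T * b
= 4 * 1.38e-23 * 309 * 6.3e-06
= 1.0746e-25 N^2/Hz
Step 2: F_noise = sqrt(1.0746e-25)
F_noise = 3.28e-13 N/sqrt(Hz)


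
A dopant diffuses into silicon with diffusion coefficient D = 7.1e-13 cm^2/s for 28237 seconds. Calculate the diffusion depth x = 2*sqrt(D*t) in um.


Step 1: Compute D*t = 7.1e-13 * 28237 = 2.004827e-08 cm^2
Step 2: sqrt(D*t) = 1.41592e-04 cm
Step 3: x = 2 * 1.41592e-04 cm = 2.83184e-04 cm
Step 4: Convert to um (1 cm = 1e4 um): x = 2.832 um


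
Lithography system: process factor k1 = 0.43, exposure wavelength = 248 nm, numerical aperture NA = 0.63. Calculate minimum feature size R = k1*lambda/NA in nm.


Step 1: Identify values: k1 = 0.43, lambda = 248 nm, NA = 0.63
Step 2: R = k1 * lambda / NA
R = 0.43 * 248 / 0.63
R = 169.3 nm


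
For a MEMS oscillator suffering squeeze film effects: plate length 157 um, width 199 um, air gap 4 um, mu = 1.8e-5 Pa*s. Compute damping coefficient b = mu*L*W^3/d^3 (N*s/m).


Step 1: Convert to SI.
L = 157e-6 m, W = 199e-6 m, d = 4e-6 m
Step 2: W^3 = (199e-6)^3 = 7.88e-12 m^3
Step 3: d^3 = (4e-6)^3 = 6.40e-17 m^3
Step 4: b = 1.8e-5 * 157e-6 * 7.88e-12 / 6.40e-17
b = 3.48e-04 N*s/m


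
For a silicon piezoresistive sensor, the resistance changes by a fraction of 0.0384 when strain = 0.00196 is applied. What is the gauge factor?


Step 1: Identify values.
dR/R = 0.0384, strain = 0.00196
Step 2: GF = (dR/R) / strain = 0.0384 / 0.00196
GF = 19.6


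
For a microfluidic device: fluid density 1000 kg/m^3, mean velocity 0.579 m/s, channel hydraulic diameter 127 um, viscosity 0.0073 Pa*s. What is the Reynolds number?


Step 1: Convert Dh to meters: Dh = 127e-6 m
Step 2: Re = rho * v * Dh / mu
Re = 1000 * 0.579 * 127e-6 / 0.0073
Re = 10.073


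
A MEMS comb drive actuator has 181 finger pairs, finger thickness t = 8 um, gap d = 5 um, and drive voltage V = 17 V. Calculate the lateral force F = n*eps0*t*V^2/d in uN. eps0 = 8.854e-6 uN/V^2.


Step 1: Parameters: n=181, eps0=8.854e-6 uN/V^2, t=8 um, V=17 V, d=5 um
Step 2: V^2 = 289
Step 3: F = 181 * 8.854e-6 * 8 * 289 / 5
F = 0.741 uN


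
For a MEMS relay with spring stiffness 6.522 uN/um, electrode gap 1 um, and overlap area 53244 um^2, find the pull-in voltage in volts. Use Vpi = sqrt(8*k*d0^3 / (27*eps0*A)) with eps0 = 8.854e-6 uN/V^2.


Step 1: Compute numerator: 8 * k * d0^3 = 8 * 6.522 * 1^3 = 52.176
Step 2: Compute denominator: 27 * eps0 * A = 27 * 8.854e-6 * 53244 = 12.728404
Step 3: Vpi = sqrt(52.176 / 12.728404)
Vpi = 2.02 V


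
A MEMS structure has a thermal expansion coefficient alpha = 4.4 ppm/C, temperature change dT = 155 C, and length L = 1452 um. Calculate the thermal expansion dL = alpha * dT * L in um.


Step 1: Convert CTE: alpha = 4.4 ppm/C = 4.4e-6 /C
Step 2: dL = 4.4e-6 * 155 * 1452
dL = 0.9903 um


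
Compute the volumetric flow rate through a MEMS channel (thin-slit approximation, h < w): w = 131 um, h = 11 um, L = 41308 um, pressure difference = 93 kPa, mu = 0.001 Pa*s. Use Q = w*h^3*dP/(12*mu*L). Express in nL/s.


Step 1: Convert all dimensions to SI (meters).
w = 131e-6 m, h = 11e-6 m, L = 41308e-6 m, dP = 93e3 Pa
Step 2: Q = w * h^3 * dP / (12 * mu * L)
Q = 131e-6 * (11e-6)^3 * 93e3 / (12 * 0.001 * 41308e-6) = 3.271274e-11 m^3/s
Step 3: Convert Q from m^3/s to nL/s (1 m^3 = 1e12 nL, so multiply by 1e12).
Q = 32.713 nL/s


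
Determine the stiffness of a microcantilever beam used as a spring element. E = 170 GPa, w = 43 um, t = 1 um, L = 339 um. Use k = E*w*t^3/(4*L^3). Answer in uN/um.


Step 1: Convert E to consistent units (1 GPa = 1000 uN/um^2).
E = 170 GPa = 170000 uN/um^2
Step 2: Compute t^3 = 1^3 = 1
Step 3: Compute L^3 = 339^3 = 38958219
Step 4: k = 170000 * 43 * 1 / (4 * 38958219)
k = 0.0469 uN/um


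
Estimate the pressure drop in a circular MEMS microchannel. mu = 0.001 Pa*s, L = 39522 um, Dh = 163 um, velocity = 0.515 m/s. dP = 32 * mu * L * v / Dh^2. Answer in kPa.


Step 1: Convert to SI: L = 39522e-6 m, Dh = 163e-6 m
Step 2: dP = 32 * 0.001 * 39522e-6 * 0.515 / (163e-6)^2
Step 3: dP = 24514.38 Pa
Step 4: Convert to kPa: dP = 24.51 kPa


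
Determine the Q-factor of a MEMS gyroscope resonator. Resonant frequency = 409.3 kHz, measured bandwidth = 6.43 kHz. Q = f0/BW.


Step 1: Q = f0 / bandwidth
Step 2: Q = 409.3 / 6.43
Q = 63.7


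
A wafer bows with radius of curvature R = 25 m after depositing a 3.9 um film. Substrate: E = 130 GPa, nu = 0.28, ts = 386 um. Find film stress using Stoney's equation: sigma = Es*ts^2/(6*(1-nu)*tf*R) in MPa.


Step 1: Compute numerator: Es * ts^2 = 130 * 386^2 = 19369480 (GPa*um^2)
Step 2: Compute denominator (R in um): 6*(1-nu)*tf*R = 6*0.72*3.9*25e6 = 421200000.0 (um^2)
Step 3: sigma (GPa) = 19369480 / 421200000.0 = 4.5986e-02 GPa
Step 4: Convert to MPa (x1000): sigma = 46.0 MPa


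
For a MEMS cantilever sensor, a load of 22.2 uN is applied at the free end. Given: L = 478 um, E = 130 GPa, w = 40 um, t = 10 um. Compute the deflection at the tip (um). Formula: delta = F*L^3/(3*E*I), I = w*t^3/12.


Step 1: Calculate the second moment of area.
I = w * t^3 / 12 = 40 * 10^3 / 12 = 3333.3333 um^4
Step 2: Convert E to consistent units (1 GPa = 1000 uN/um^2).
E = 130 GPa = 130000 uN/um^2
Step 3: Calculate tip deflection.
delta = F * L^3 / (3 * E * I)
delta = 22.2 * 478^3 / (3 * 130000 * 3333.3333)
delta = 1.8651 um


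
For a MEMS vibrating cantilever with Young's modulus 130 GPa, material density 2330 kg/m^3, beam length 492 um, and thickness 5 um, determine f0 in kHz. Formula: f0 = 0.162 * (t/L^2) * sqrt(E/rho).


Step 1: Convert units to SI.
t_SI = 5e-6 m, L_SI = 492e-6 m
Step 2: Calculate sqrt(E/rho).
sqrt(130e9 / 2330) = 7469.54 m/s
Step 3: Compute f0.
f0 = 0.162 * 5e-6 / (492e-6)^2 * 7469.54 = 24994.7 Hz = 24.99 kHz


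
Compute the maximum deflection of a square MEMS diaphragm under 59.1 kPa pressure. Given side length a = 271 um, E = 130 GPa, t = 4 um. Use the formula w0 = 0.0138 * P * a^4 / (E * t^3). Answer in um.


Step 1: Convert pressure to compatible units (E is in GPa, so P in GPa).
P = 59.1 kPa = 59.1e-6 GPa
Step 2: Compute numerator: 0.0138 * P * a^4.
a^4 = 271^4 = 5393580481
numerator = 0.0138 * 59.1e-6 * 5393580481 = 4.3989e+03
Step 3: Compute denominator: E * t^3 = 130 * 4^3 = 8320
Step 4: w0 = numerator / denominator = 4.3989e+03 / 8320 = 0.5287 um
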